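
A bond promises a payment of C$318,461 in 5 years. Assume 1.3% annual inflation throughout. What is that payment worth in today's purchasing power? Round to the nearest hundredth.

C$298,544.47

Price-level factor over 5 years: (1 + 1.3%)^5 ≈ 1.0667121132.
Purchasing power today: C$318,461 divided by that factor.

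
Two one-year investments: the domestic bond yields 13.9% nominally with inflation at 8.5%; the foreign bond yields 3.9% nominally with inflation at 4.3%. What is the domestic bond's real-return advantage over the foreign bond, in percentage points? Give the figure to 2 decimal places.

The domestic bond real return: 1.139/1.085 − 1 = 4.977%.
The foreign bond real return: 1.039/1.043 − 1 = -0.384%.
Difference: 4.977 − (-0.384) = 5.361 pp.

5.36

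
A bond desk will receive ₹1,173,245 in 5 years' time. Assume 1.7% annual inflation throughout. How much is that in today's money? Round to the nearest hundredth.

Price-level factor over 5 years: (1 + 1.7%)^5 ≈ 1.0879395490.
Purchasing power today: ₹1,173,245 divided by that factor.

₹1,078,410.10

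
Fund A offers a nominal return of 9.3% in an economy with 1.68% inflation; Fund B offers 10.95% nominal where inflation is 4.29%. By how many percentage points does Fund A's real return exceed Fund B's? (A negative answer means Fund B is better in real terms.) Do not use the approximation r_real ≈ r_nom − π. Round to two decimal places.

1.11

Fund A real return: 1.093/1.0168 − 1 = 7.494%.
Fund B real return: 1.1095/1.0429 − 1 = 6.386%.
Difference: 7.494 − 6.386 = 1.108 pp.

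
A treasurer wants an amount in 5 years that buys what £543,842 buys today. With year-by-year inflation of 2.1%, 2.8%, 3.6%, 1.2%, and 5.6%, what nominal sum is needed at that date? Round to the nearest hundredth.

Cumulative price-level factor: 1.021 × 1.028 × 1.036 × 1.012 × 1.056 ≈ 1.1620452582.
The nominal amount required is £543,842 scaled up by that factor.

£631,969.02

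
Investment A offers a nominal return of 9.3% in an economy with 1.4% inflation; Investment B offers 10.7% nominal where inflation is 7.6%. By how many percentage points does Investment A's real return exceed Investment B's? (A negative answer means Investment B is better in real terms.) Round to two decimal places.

4.91

Investment A real return: 1.093/1.014 − 1 = 7.791%.
Investment B real return: 1.107/1.076 − 1 = 2.881%.
Difference: 7.791 − 2.881 = 4.910 pp.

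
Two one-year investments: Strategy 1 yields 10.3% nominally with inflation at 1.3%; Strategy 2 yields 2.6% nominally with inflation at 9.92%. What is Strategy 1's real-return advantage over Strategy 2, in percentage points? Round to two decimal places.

15.54

Strategy 1 real return: 1.103/1.013 − 1 = 8.885%.
Strategy 2 real return: 1.026/1.0992 − 1 = -6.659%.
Difference: 8.885 − (-6.659) = 15.544 pp.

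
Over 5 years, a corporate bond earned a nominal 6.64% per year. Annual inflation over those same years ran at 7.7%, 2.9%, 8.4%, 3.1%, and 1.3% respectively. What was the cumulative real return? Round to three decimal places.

Cumulative inflation factor: 1.077 × 1.029 × 1.084 × 1.031 × 1.013 ≈ 1.25467.
Nominal growth factor: 1.37912. Real growth factor = 1.37912 / 1.25467 ≈ 1.09919.
Total real return ≈ 9.9189%.

9.919%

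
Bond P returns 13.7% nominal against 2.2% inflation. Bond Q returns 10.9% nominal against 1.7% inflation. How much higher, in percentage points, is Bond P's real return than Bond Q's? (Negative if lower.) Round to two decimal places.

Bond P real return: 1.137/1.022 − 1 = 11.252%.
Bond Q real return: 1.109/1.017 − 1 = 9.046%.
Difference: 11.252 − 9.046 = 2.206 pp.

2.21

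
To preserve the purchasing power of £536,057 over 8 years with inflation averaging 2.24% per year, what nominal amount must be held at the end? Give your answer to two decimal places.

Cumulative price-level factor: (1+2.24%)^8 ≈ 1.1938966305.
The nominal amount required is £536,057 scaled up by that factor.

£639,996.65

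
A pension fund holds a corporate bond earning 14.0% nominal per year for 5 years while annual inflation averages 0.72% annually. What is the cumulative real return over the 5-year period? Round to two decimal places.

The annual real rate is (1+14.0%)/(1+0.72%) − 1 = 13.1851%.
Compounded over 5 years: (1 + 0.131851)^5 − 1 ≈ 0.85757.

85.76%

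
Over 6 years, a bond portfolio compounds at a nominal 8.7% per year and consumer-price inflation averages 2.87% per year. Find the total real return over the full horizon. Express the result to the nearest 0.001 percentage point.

39.202%

The annual real rate is (1+8.7%)/(1+2.87%) − 1 = 5.6673%.
Compounded over 6 years: (1 + 0.056673)^6 − 1 ≈ 0.39202.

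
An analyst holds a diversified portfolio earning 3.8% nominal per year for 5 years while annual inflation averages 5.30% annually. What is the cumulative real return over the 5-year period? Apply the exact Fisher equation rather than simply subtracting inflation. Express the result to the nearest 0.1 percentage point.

-6.9%

The annual real rate is (1+3.8%)/(1+5.30%) − 1 = -1.4245%.
Compounded over 5 years: (1 + -0.014245)^5 − 1 ≈ -0.06922.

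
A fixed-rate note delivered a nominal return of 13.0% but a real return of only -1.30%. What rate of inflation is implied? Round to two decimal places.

14.49%

From (1+r_nom) = (1+r_real)(1+π), we get 1+π = (1 + 13.0%)/(1 − 1.30%) = 1.130/0.9870 ≈ 1.14488.
So π ≈ 14.4883%.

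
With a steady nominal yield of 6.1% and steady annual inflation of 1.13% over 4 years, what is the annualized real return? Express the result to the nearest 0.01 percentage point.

With constant rates the annual real return is the same each year: (1+6.1%)/(1+1.13%) − 1 = 0.04914.

4.91%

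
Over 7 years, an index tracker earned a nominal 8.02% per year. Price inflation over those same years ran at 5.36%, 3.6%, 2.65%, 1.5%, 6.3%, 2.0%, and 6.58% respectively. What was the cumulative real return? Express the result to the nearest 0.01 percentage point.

Cumulative inflation factor: 1.0536 × 1.036 × 1.0265 × 1.015 × 1.063 × 1.020 × 1.0658 ≈ 1.31422.
Nominal growth factor: 1.71605. Real growth factor = 1.71605 / 1.31422 ≈ 1.30575.
Total real return ≈ 30.5749%.

30.57%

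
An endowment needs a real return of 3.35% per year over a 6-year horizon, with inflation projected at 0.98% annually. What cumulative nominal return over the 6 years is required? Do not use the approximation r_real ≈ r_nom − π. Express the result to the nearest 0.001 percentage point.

Required annual nominal rate: (1+3.35%)(1+0.98%) − 1 = 4.36283%.
Cumulative over 6 years: (1 + 0.0436283)^6 − 1 ≈ 0.29204.

29.204%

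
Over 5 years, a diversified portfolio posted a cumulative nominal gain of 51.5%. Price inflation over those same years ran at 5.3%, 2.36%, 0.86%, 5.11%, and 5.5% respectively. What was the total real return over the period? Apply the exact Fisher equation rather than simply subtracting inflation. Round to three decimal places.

Cumulative inflation factor: 1.053 × 1.0236 × 1.0086 × 1.0511 × 1.055 ≈ 1.20552.
Nominal growth factor: 1.51500. Real growth factor = 1.51500 / 1.20552 ≈ 1.25672.
Total real return ≈ 25.6720%.

25.672%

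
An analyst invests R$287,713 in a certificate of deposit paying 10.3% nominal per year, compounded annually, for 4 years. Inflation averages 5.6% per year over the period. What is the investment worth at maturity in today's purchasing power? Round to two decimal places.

Nominal value at maturity: R$287,713 × (1 + 10.3%)^4 ≈ R$425,854.79.
Price-level factor over 4 years: (1 + 5.6%)^4 ≈ 1.2435282985.
Dividing the nominal maturity value by the price-level factor gives the value in today's money.

R$342,456.85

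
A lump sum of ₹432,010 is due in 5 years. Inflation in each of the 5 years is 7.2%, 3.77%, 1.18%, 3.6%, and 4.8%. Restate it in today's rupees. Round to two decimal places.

Price-level factor over 5 years: 1.072 × 1.0377 × 1.0118 × 1.036 × 1.048 ≈ 1.2220312593.
Purchasing power today: ₹432,010 divided by that factor.

₹353,517.96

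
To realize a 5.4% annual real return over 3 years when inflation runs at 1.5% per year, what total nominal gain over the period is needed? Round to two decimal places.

Required annual nominal rate: (1+5.4%)(1+1.5%) − 1 = 6.981%.
Cumulative over 3 years: (1 + 0.06981)^3 − 1 ≈ 0.22439.

22.44%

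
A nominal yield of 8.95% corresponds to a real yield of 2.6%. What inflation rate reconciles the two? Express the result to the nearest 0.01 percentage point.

From (1+r_nom) = (1+r_real)(1+π), we get 1+π = (1 + 8.95%)/(1 + 2.6%) = 1.0895/1.026 ≈ 1.06189.
So π ≈ 6.1891%.

6.19%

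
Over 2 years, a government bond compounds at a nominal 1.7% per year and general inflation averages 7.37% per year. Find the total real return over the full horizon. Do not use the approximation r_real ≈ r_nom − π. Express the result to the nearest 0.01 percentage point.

-10.28%

The annual real rate is (1+1.7%)/(1+7.37%) − 1 = -5.2808%.
Compounded over 2 years: (1 + -0.052808)^2 − 1 ≈ -0.10283.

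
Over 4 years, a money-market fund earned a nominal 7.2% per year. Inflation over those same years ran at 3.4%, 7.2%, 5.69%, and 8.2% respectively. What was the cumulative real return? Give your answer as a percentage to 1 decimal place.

4.2%

Cumulative inflation factor: 1.034 × 1.072 × 1.0569 × 1.082 ≈ 1.26758.
Nominal growth factor: 1.32062. Real growth factor = 1.32062 / 1.26758 ≈ 1.04184.
Total real return ≈ 4.1844%.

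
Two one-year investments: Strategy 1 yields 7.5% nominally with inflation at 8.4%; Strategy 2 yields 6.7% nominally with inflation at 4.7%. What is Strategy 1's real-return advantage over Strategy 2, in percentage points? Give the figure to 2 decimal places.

Strategy 1 real return: 1.075/1.084 − 1 = -0.830%.
Strategy 2 real return: 1.067/1.047 − 1 = 1.910%.
Difference: -0.830 − 1.910 = -2.740 pp.

-2.74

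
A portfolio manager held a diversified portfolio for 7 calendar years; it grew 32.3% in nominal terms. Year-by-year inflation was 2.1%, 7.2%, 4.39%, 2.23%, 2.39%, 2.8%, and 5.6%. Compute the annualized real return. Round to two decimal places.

Cumulative inflation factor: 1.021 × 1.072 × 1.0439 × 1.0223 × 1.0239 × 1.028 × 1.056 ≈ 1.29829.
Nominal growth factor: 1.32300. Real growth factor = 1.32300 / 1.29829 ≈ 1.01903.
Annualized: 1.01903^(1/7) − 1 ≈ 0.00270.

0.27%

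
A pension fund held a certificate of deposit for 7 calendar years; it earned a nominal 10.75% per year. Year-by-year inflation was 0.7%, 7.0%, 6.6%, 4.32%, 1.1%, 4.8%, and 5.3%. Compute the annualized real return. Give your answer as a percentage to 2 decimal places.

Cumulative inflation factor: 1.007 × 1.070 × 1.066 × 1.0432 × 1.011 × 1.048 × 1.053 ≈ 1.33684.
Nominal growth factor: 2.04365. Real growth factor = 2.04365 / 1.33684 ≈ 1.52872.
Annualized: 1.52872^(1/7) − 1 ≈ 0.06251.

6.25%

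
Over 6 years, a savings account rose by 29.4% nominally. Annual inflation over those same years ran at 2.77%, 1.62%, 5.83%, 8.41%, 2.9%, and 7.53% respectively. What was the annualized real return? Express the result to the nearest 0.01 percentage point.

Cumulative inflation factor: 1.0277 × 1.0162 × 1.0583 × 1.0841 × 1.029 × 1.0753 ≈ 1.32577.
Nominal growth factor: 1.29400. Real growth factor = 1.29400 / 1.32577 ≈ 0.97604.
Annualized: 0.97604^(1/6) − 1 ≈ -0.00403.

-0.40%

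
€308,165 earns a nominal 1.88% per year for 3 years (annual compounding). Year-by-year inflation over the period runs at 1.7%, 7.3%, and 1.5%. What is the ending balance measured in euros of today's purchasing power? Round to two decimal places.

Nominal value at maturity: €308,165 × (1 + 1.88%)^3 ≈ €325,874.31.
Price-level factor over 3 years: 1.017 × 1.073 × 1.015 = 1.107609615.
The maturity value deflated by that factor is the answer in today's purchasing power.

€294,214.05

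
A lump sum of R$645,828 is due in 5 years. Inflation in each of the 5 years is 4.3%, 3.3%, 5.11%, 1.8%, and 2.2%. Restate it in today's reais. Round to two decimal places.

R$548,137.52

Price-level factor over 5 years: 1.043 × 1.033 × 1.0511 × 1.018 × 1.022 ≈ 1.1782225755.
Purchasing power today: R$645,828 divided by that factor.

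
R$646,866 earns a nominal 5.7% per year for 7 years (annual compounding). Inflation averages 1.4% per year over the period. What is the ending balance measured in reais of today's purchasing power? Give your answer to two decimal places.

R$865,114.42

Nominal value at maturity: R$646,866 × (1 + 5.7%)^7 ≈ R$953,540.70.
Price-level factor over 7 years: (1 + 1.4%)^7 ≈ 1.1022133959.
The maturity value deflated by that factor is the answer in today's purchasing power.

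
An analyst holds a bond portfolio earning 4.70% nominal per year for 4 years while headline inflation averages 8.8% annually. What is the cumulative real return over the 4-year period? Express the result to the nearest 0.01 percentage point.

-14.24%

The annual real rate is (1+4.70%)/(1+8.8%) − 1 = -3.7684%.
Compounded over 4 years: (1 + -0.037684)^4 − 1 ≈ -0.14243.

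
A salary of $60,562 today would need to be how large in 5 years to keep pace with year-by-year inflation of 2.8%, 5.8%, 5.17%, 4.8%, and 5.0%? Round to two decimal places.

$76,229.21

Cumulative price-level factor: 1.028 × 1.058 × 1.0517 × 1.048 × 1.050 ≈ 1.2586971185.
The nominal amount required is $60,562 scaled up by that factor.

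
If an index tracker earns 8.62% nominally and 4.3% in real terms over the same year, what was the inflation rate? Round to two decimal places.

4.14%

From (1+r_nom) = (1+r_real)(1+π), we get 1+π = (1 + 8.62%)/(1 + 4.3%) = 1.0862/1.043 ≈ 1.04142.
So π ≈ 4.1419%.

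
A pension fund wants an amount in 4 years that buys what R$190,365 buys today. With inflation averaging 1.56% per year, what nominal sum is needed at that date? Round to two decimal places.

R$202,524.64

Cumulative price-level factor: (1+1.56%)^4 ≈ 1.0638754049.
The nominal amount required is R$190,365 scaled up by that factor.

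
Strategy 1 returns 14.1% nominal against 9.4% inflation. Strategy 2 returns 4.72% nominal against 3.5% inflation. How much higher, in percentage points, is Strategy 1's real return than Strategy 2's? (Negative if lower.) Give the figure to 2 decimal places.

3.12

Strategy 1 real return: 1.141/1.094 − 1 = 4.296%.
Strategy 2 real return: 1.0472/1.035 − 1 = 1.179%.
Difference: 4.296 − 1.179 = 3.117 pp.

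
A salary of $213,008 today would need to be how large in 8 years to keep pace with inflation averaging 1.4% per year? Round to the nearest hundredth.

$238,067.19

Cumulative price-level factor: (1+1.4%)^8 ≈ 1.1176443834.
Multiplying $213,008 by the price-level factor gives the future nominal sum.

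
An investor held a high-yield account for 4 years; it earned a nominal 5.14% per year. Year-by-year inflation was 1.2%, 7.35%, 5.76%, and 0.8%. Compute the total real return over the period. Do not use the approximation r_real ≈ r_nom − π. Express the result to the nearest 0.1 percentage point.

Cumulative inflation factor: 1.012 × 1.0735 × 1.0576 × 1.008 ≈ 1.15815.
Nominal growth factor: 1.22200. Real growth factor = 1.22200 / 1.15815 ≈ 1.05513.
Total real return ≈ 5.5133%.

5.5%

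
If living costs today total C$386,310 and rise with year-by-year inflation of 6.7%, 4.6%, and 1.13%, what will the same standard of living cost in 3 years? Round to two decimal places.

Cumulative price-level factor: 1.067 × 1.046 × 1.0113 = 1.1286937266.
Multiplying C$386,310 by the price-level factor gives the future nominal sum.

C$436,025.67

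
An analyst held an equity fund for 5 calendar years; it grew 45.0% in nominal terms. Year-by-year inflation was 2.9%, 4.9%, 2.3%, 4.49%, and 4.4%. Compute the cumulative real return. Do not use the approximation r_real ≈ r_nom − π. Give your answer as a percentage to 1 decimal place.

20.4%

Cumulative inflation factor: 1.029 × 1.049 × 1.023 × 1.0449 × 1.044 ≈ 1.20460.
Nominal growth factor: 1.45000. Real growth factor = 1.45000 / 1.20460 ≈ 1.20372.
Total real return ≈ 20.3722%.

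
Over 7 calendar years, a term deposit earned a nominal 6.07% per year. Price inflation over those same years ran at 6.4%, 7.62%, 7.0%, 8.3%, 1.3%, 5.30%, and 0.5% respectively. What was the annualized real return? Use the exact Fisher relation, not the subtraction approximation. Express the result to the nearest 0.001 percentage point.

Cumulative inflation factor: 1.064 × 1.0762 × 1.070 × 1.083 × 1.013 × 1.0530 × 1.005 ≈ 1.42249.
Nominal growth factor: 1.51059. Real growth factor = 1.51059 / 1.42249 ≈ 1.06193.
Annualized: 1.06193^(1/7) − 1 ≈ 0.00862.

0.862%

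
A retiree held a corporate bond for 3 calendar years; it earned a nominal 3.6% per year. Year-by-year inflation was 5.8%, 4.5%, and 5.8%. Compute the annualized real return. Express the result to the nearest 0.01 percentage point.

-1.68%

Cumulative inflation factor: 1.058 × 1.045 × 1.058 ≈ 1.16974.
Nominal growth factor: 1.11193. Real growth factor = 1.11193 / 1.16974 ≈ 0.95059.
Annualized: 0.95059^(1/3) − 1 ≈ -0.01675.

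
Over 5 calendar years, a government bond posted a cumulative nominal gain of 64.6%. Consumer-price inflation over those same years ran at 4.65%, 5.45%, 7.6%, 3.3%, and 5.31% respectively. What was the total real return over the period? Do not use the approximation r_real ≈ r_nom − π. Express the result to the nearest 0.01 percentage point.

Cumulative inflation factor: 1.0465 × 1.0545 × 1.076 × 1.033 × 1.0531 ≈ 1.29172.
Nominal growth factor: 1.64600. Real growth factor = 1.64600 / 1.29172 ≈ 1.27427.
Total real return ≈ 27.4271%.

27.43%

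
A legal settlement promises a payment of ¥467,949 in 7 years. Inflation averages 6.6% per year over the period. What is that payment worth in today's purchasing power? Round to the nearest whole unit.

Price-level factor over 7 years: (1 + 6.6%)^7 ≈ 1.5642293588.
Purchasing power today: ¥467,949 divided by that factor.

¥299,156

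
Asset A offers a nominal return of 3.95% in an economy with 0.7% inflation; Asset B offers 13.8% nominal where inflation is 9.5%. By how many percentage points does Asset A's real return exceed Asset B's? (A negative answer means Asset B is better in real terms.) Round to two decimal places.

-0.70

Asset A real return: 1.0395/1.007 − 1 = 3.227%.
Asset B real return: 1.138/1.095 − 1 = 3.927%.
Difference: 3.227 − 3.927 = -0.700 pp.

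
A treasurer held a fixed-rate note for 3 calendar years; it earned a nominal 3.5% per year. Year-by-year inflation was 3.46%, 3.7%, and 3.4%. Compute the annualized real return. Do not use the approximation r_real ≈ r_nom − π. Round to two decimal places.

-0.02%

Cumulative inflation factor: 1.0346 × 1.037 × 1.034 ≈ 1.10936.
Nominal growth factor: 1.10872. Real growth factor = 1.10872 / 1.10936 ≈ 0.99942.
Annualized: 0.99942^(1/3) − 1 ≈ -0.00019.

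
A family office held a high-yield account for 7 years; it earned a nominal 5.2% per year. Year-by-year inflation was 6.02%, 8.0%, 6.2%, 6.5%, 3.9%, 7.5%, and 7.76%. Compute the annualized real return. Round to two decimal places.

Cumulative inflation factor: 1.0602 × 1.080 × 1.062 × 1.065 × 1.039 × 1.075 × 1.0776 ≈ 1.55872.
Nominal growth factor: 1.42597. Real growth factor = 1.42597 / 1.55872 ≈ 0.91484.
Annualized: 0.91484^(1/7) − 1 ≈ -0.01264.

-1.26%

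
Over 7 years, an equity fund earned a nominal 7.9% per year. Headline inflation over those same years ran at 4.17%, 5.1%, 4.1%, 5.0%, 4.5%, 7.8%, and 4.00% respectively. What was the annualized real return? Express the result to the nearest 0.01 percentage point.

2.82%

Cumulative inflation factor: 1.0417 × 1.051 × 1.041 × 1.050 × 1.045 × 1.078 × 1.0400 ≈ 1.40202.
Nominal growth factor: 1.70275. Real growth factor = 1.70275 / 1.40202 ≈ 1.21450.
Annualized: 1.21450^(1/7) − 1 ≈ 0.02815.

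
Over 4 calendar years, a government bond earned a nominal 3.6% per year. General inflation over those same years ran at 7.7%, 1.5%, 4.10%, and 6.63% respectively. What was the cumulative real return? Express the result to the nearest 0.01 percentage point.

Cumulative inflation factor: 1.077 × 1.015 × 1.0410 × 1.0663 ≈ 1.21342.
Nominal growth factor: 1.15196. Real growth factor = 1.15196 / 1.21342 ≈ 0.94935.
Total real return ≈ -5.0648%.

-5.06%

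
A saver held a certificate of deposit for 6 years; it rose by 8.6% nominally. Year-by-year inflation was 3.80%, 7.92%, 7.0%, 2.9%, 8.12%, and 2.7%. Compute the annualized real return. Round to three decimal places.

-3.792%

Cumulative inflation factor: 1.0380 × 1.0792 × 1.070 × 1.029 × 1.0812 × 1.027 ≈ 1.36954.
Nominal growth factor: 1.08600. Real growth factor = 1.08600 / 1.36954 ≈ 0.79297.
Annualized: 0.79297^(1/6) − 1 ≈ -0.03792.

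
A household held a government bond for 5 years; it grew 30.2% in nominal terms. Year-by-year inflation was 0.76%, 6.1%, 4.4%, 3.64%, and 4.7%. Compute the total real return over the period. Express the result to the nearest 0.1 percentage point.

7.5%

Cumulative inflation factor: 1.0076 × 1.061 × 1.044 × 1.0364 × 1.047 ≈ 1.21109.
Nominal growth factor: 1.30200. Real growth factor = 1.30200 / 1.21109 ≈ 1.07506.
Total real return ≈ 7.5060%.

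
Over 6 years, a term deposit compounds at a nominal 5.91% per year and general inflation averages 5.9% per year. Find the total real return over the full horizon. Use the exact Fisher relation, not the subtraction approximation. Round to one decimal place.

The annual real rate is (1+5.91%)/(1+5.9%) − 1 = 0.0094%.
Compounded over 6 years: (1 + 0.000094)^6 − 1 ≈ 0.00057.

0.1%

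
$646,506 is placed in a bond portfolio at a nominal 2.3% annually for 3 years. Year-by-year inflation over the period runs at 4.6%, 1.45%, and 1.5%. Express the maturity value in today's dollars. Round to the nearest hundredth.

Nominal value at maturity: $646,506 × (1 + 2.3%)^3 ≈ $692,148.79.
Price-level factor over 3 years: 1.046 × 1.0145 × 1.015 = 1.077084505.
The maturity value deflated by that factor is the answer in today's purchasing power.

$642,613.26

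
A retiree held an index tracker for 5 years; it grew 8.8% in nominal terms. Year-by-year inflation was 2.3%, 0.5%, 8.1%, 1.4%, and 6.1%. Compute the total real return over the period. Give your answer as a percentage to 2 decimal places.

-9.01%

Cumulative inflation factor: 1.023 × 1.005 × 1.081 × 1.014 × 1.061 ≈ 1.19570.
Nominal growth factor: 1.08800. Real growth factor = 1.08800 / 1.19570 ≈ 0.90993.
Total real return ≈ -9.0070%.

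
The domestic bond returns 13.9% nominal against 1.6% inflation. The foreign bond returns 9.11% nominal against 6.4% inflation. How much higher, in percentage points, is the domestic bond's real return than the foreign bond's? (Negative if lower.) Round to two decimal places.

9.56

The domestic bond real return: 1.139/1.016 − 1 = 12.106%.
The foreign bond real return: 1.0911/1.064 − 1 = 2.547%.
Difference: 12.106 − 2.547 = 9.559 pp.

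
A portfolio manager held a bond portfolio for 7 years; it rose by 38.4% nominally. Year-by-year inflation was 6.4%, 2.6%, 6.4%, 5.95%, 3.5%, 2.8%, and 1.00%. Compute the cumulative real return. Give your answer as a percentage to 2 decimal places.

Cumulative inflation factor: 1.064 × 1.026 × 1.064 × 1.0595 × 1.035 × 1.028 × 1.0100 ≈ 1.32247.
Nominal growth factor: 1.38400. Real growth factor = 1.38400 / 1.32247 ≈ 1.04653.
Total real return ≈ 4.6525%.

4.65%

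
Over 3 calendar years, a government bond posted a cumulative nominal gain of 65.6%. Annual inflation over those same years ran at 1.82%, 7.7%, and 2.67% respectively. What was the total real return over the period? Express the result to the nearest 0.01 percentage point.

47.08%

Cumulative inflation factor: 1.0182 × 1.077 × 1.0267 ≈ 1.12588.
Nominal growth factor: 1.65600. Real growth factor = 1.65600 / 1.12588 ≈ 1.47085.
Total real return ≈ 47.0849%.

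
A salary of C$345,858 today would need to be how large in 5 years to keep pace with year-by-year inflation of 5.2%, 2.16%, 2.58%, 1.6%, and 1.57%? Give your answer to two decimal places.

C$393,474.24

Cumulative price-level factor: 1.052 × 1.0216 × 1.0258 × 1.016 × 1.0157 ≈ 1.1376756928.
The nominal amount required is C$345,858 scaled up by that factor.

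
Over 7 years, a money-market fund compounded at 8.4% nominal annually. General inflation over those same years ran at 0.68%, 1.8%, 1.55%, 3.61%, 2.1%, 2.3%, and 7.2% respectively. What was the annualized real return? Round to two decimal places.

Cumulative inflation factor: 1.0068 × 1.018 × 1.0155 × 1.0361 × 1.021 × 1.023 × 1.072 ≈ 1.20745.
Nominal growth factor: 1.75875. Real growth factor = 1.75875 / 1.20745 ≈ 1.45659.
Annualized: 1.45659^(1/7) − 1 ≈ 0.05520.

5.52%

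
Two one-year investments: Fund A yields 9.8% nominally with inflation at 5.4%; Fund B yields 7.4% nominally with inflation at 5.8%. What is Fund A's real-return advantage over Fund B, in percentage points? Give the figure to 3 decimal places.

Fund A real return: 1.098/1.054 − 1 = 4.1746%.
Fund B real return: 1.074/1.058 − 1 = 1.5123%.
Difference: 4.1746 − 1.5123 = 2.6623 pp.

2.662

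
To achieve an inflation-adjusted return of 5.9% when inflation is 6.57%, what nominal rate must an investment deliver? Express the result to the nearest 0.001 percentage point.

By the Fisher equation, 1 + r_nom = (1 + 5.9%)(1 + 6.57%) = 1.059 × 1.0657 = 1.1285763.
So r_nom = 12.85763%.

12.858%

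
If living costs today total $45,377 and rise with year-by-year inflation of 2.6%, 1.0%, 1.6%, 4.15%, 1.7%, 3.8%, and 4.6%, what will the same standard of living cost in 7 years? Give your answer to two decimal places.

$54,942.38

Cumulative price-level factor: 1.026 × 1.010 × 1.016 × 1.0415 × 1.017 × 1.038 × 1.046 ≈ 1.2107980358.
The nominal amount required is $45,377 scaled up by that factor.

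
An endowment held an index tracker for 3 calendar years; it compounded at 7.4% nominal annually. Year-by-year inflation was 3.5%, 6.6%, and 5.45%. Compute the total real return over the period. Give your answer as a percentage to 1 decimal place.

Cumulative inflation factor: 1.035 × 1.066 × 1.0545 ≈ 1.16344.
Nominal growth factor: 1.23883. Real growth factor = 1.23883 / 1.16344 ≈ 1.06480.
Total real return ≈ 6.4802%.

6.5%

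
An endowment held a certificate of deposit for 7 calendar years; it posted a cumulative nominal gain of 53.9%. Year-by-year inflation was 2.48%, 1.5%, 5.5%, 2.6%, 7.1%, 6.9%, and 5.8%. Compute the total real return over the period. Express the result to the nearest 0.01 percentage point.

Cumulative inflation factor: 1.0248 × 1.015 × 1.055 × 1.026 × 1.071 × 1.069 × 1.058 ≈ 1.36382.
Nominal growth factor: 1.53900. Real growth factor = 1.53900 / 1.36382 ≈ 1.12845.
Total real return ≈ 12.8446%.

12.84%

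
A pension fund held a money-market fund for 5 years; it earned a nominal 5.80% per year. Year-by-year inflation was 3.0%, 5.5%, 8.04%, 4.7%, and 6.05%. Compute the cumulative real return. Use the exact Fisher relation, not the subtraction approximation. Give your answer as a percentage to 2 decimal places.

1.69%

Cumulative inflation factor: 1.030 × 1.055 × 1.0804 × 1.047 × 1.0605 ≈ 1.30356.
Nominal growth factor: 1.32565. Real growth factor = 1.32565 / 1.30356 ≈ 1.01694.
Total real return ≈ 1.6943%.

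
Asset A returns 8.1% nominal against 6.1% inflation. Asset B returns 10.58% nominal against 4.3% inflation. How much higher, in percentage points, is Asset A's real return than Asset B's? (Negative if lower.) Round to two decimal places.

Asset A real return: 1.081/1.061 − 1 = 1.885%.
Asset B real return: 1.1058/1.043 − 1 = 6.021%.
Difference: 1.885 − 6.021 = -4.136 pp.

-4.14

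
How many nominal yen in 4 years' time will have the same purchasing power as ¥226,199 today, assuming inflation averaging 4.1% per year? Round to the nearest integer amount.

¥265,640

Cumulative price-level factor: (1+4.1%)^4 ≈ 1.1743645098.
Multiplying ¥226,199 by the price-level factor gives the future nominal sum.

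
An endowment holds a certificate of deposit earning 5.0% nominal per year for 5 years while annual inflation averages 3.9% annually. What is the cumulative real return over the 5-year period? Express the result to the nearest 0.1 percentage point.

The annual real rate is (1+5.0%)/(1+3.9%) − 1 = 1.0587%.
Compounded over 5 years: (1 + 0.010587)^5 − 1 ≈ 0.05407.

5.4%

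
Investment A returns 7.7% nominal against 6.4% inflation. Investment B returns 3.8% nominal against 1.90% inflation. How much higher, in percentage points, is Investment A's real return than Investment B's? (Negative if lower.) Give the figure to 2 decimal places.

Investment A real return: 1.077/1.064 − 1 = 1.222%.
Investment B real return: 1.038/1.0190 − 1 = 1.865%.
Difference: 1.222 − 1.865 = -0.643 pp.

-0.64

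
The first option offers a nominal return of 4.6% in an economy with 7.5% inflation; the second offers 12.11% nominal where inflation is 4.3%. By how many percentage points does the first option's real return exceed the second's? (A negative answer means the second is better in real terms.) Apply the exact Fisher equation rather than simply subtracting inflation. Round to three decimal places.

-10.186

The first option real return: 1.046/1.075 − 1 = -2.6977%.
The second real return: 1.1211/1.043 − 1 = 7.4880%.
Difference: -2.6977 − 7.4880 = -10.1857 pp.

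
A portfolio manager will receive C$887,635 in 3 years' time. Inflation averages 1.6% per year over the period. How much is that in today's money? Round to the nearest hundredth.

Price-level factor over 3 years: (1 + 1.6%)^3 = 1.048772096.
Purchasing power today: C$887,635 divided by that factor.

C$846,356.42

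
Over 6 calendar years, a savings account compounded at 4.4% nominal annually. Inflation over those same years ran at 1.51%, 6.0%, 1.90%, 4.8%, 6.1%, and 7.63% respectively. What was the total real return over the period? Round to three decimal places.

-1.326%

Cumulative inflation factor: 1.0151 × 1.060 × 1.0190 × 1.048 × 1.061 × 1.0763 ≈ 1.31220.
Nominal growth factor: 1.29480. Real growth factor = 1.29480 / 1.31220 ≈ 0.98674.
Total real return ≈ -1.3257%.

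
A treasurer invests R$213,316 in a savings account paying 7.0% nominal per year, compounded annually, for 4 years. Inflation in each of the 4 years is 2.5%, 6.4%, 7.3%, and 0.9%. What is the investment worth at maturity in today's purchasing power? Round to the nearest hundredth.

Nominal value at maturity: R$213,316 × (1 + 7.0%)^4 ≈ R$279,613.76.
Price-level factor over 4 years: 1.025 × 1.064 × 1.073 × 1.009 = 1.1807457242.
Dividing the nominal maturity value by the price-level factor gives the value in today's money.

R$236,811.16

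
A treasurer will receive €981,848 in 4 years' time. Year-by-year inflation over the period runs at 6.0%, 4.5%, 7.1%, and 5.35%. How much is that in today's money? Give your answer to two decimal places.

€785,593.88

Price-level factor over 4 years: 1.060 × 1.045 × 1.071 × 1.0535 ≈ 1.2498162485.
Purchasing power today: €981,848 divided by that factor.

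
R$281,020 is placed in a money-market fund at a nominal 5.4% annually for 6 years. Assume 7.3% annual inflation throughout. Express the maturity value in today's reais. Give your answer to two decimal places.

Nominal value at maturity: R$281,020 × (1 + 5.4%)^6 ≈ R$385,283.93.
Price-level factor over 6 years: (1 + 7.3%)^6 ≈ 1.5261539034.
Dividing the nominal maturity value by the price-level factor gives the value in today's money.

R$252,454.18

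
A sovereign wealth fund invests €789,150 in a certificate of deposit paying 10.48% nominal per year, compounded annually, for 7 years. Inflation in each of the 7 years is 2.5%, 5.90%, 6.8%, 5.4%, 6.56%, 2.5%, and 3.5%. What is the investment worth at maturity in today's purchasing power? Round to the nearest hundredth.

Nominal value at maturity: €789,150 × (1 + 10.48%)^7 ≈ €1,585,423.24.
Price-level factor over 7 years: 1.025 × 1.0590 × 1.068 × 1.054 × 1.0656 × 1.025 × 1.035 ≈ 1.3813066928.
Dividing the nominal maturity value by the price-level factor gives the value in today's money.

€1,147,770.62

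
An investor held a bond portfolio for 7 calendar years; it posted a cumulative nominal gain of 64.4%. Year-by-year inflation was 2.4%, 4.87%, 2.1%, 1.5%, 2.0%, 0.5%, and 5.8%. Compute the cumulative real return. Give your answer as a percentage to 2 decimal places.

36.21%

Cumulative inflation factor: 1.024 × 1.0487 × 1.021 × 1.015 × 1.020 × 1.005 × 1.058 ≈ 1.20697.
Nominal growth factor: 1.64400. Real growth factor = 1.64400 / 1.20697 ≈ 1.36209.
Total real return ≈ 36.2093%.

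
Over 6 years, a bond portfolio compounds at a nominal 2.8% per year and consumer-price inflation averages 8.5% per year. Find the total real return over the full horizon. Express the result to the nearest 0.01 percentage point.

-27.66%

The annual real rate is (1+2.8%)/(1+8.5%) − 1 = -5.2535%.
Compounded over 6 years: (1 + -0.052535)^6 − 1 ≈ -0.27660.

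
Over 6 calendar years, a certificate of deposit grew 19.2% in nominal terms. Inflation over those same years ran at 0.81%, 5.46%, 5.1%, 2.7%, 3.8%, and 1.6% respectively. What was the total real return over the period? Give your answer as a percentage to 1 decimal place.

Cumulative inflation factor: 1.0081 × 1.0546 × 1.051 × 1.027 × 1.038 × 1.016 ≈ 1.21020.
Nominal growth factor: 1.19200. Real growth factor = 1.19200 / 1.21020 ≈ 0.98496.
Total real return ≈ -1.5035%.

-1.5%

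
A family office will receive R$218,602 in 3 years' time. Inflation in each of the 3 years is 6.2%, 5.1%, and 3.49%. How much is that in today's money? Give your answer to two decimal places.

R$189,246.79

Price-level factor over 3 years: 1.062 × 1.051 × 1.0349 = 1.1551160538.
Purchasing power today: R$218,602 divided by that factor.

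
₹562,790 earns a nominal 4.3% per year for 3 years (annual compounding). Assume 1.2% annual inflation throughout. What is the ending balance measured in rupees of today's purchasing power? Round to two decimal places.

₹616,109.29

Nominal value at maturity: ₹562,790 × (1 + 4.3%)^3 ≈ ₹638,556.45.
Price-level factor over 3 years: (1 + 1.2%)^3 = 1.036433728.
Dividing the nominal maturity value by the price-level factor gives the value in today's money.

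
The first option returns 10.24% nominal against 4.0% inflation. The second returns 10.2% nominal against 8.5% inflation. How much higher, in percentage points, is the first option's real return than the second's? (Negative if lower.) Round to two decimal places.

The first option real return: 1.1024/1.040 − 1 = 6.000%.
The second real return: 1.102/1.085 − 1 = 1.567%.
Difference: 6.000 − 1.567 = 4.433 pp.

4.43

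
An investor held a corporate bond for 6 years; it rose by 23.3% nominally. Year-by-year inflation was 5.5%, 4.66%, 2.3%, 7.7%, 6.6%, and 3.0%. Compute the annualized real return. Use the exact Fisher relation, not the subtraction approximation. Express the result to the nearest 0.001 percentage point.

-1.325%

Cumulative inflation factor: 1.055 × 1.0466 × 1.023 × 1.077 × 1.066 × 1.030 ≈ 1.33573.
Nominal growth factor: 1.23300. Real growth factor = 1.23300 / 1.33573 ≈ 0.92309.
Annualized: 0.92309^(1/6) − 1 ≈ -0.01325.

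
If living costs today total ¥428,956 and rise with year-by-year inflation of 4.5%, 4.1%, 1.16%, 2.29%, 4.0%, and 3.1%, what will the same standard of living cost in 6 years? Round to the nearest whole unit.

Cumulative price-level factor: 1.045 × 1.041 × 1.0116 × 1.0229 × 1.040 × 1.031 ≈ 1.2069826403.
Multiplying ¥428,956 by the price-level factor gives the future nominal sum.

¥517,742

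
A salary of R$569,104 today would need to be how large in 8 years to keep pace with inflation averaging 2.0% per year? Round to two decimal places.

Cumulative price-level factor: (1+2.0%)^8 ≈ 1.1716593810.
The nominal amount required is R$569,104 scaled up by that factor.

R$666,796.04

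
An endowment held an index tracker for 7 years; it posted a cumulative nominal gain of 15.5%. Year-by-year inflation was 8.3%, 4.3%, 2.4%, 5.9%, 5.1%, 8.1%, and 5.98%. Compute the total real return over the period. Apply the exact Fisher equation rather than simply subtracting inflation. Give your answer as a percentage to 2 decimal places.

Cumulative inflation factor: 1.083 × 1.043 × 1.024 × 1.059 × 1.051 × 1.081 × 1.0598 ≈ 1.47489.
Nominal growth factor: 1.15500. Real growth factor = 1.15500 / 1.47489 ≈ 0.78311.
Total real return ≈ -21.6893%.

-21.69%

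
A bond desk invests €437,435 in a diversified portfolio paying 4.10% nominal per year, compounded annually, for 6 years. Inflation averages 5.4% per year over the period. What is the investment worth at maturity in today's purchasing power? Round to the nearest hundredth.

Nominal value at maturity: €437,435 × (1 + 4.10%)^6 ≈ €556,695.75.
Price-level factor over 6 years: (1 + 5.4%)^6 ≈ 1.3710196056.
Dividing the nominal maturity value by the price-level factor gives the value in today's money.

€406,045.07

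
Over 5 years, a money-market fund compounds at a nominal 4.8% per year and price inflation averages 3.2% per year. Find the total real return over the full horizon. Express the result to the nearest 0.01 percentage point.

8.00%

The annual real rate is (1+4.8%)/(1+3.2%) − 1 = 1.5504%.
Compounded over 5 years: (1 + 0.015504)^5 − 1 ≈ 0.07996.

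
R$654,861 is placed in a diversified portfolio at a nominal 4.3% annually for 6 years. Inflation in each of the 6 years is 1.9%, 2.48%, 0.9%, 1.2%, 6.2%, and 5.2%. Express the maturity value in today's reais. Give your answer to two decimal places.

Nominal value at maturity: R$654,861 × (1 + 4.3%)^6 ≈ R$843,053.19.
Price-level factor over 6 years: 1.019 × 1.0248 × 1.009 × 1.012 × 1.062 × 1.052 ≈ 1.1913112309.
Dividing the nominal maturity value by the price-level factor gives the value in today's money.

R$707,668.30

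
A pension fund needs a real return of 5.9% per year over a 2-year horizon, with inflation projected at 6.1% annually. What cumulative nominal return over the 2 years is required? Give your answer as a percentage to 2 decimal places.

26.25%

Required annual nominal rate: (1+5.9%)(1+6.1%) − 1 = 12.3599%.
Cumulative over 2 years: (1 + 0.123599)^2 − 1 ≈ 0.26247.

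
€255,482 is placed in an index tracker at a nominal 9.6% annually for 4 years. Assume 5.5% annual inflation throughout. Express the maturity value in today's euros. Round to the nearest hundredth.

Nominal value at maturity: €255,482 × (1 + 9.6%)^4 ≈ €368,640.06.
Price-level factor over 4 years: (1 + 5.5%)^4 ≈ 1.2388246506.
The maturity value deflated by that factor is the answer in today's purchasing power.

€297,572.43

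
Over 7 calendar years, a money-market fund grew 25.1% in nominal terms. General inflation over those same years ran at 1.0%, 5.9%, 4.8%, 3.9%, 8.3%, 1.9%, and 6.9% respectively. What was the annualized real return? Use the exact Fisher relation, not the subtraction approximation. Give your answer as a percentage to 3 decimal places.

Cumulative inflation factor: 1.010 × 1.059 × 1.048 × 1.039 × 1.083 × 1.019 × 1.069 ≈ 1.37396.
Nominal growth factor: 1.25100. Real growth factor = 1.25100 / 1.37396 ≈ 0.91051.
Annualized: 0.91051^(1/7) − 1 ≈ -0.01330.

-1.330%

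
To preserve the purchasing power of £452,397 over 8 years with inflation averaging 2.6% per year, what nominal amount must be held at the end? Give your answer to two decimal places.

Cumulative price-level factor: (1+2.6%)^8 ≈ 1.2279449184.
Multiplying £452,397 by the price-level factor gives the future nominal sum.

£555,518.60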